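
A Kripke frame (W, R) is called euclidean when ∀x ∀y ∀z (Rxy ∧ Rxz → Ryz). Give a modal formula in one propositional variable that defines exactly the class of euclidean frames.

This is the Euclidean property; the standard corresponding axiom is 5: ◇s → □◇s.
Suppose ◇s→□◇s is valid. Take Rxy, Rxz and set V(s)={y}. Then ◇s at x, so □◇s at x, so ◇s at z, so some w with Rzw has s; w=y, i.e. Rzy. By symmetry of the argument, Ryz.

◇s → □◇s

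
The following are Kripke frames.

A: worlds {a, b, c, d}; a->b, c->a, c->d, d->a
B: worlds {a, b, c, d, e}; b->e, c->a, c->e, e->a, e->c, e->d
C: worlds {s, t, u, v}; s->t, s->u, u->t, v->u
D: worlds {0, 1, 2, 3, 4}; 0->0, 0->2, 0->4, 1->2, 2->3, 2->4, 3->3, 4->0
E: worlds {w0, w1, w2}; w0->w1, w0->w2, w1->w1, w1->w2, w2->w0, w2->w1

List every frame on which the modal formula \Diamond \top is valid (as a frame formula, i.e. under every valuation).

D, E

The schema corresponds to seriality: \forall x \exists y Rxy.
A: fails — world b has no successor.
B: fails — world a has no successor.
C: fails — world t has no successor.
D: holds.
E: holds.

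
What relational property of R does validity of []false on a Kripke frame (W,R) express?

Emptiness of R

□⊥ is valid iff no world has any successor (otherwise □⊥ fails at any world with one).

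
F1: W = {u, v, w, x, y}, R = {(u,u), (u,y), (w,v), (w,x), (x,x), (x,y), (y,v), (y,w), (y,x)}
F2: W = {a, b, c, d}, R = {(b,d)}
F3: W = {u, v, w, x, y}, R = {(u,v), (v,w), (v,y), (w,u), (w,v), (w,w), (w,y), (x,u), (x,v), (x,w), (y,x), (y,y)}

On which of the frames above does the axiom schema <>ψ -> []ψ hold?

F2

This is the axiom for partial functionality; its first-order frame correspondent is forall x forall y forall z (Rxy & Rxz -> y = z).
F1: fails — u sees both u and y.
F2: holds.
F3: fails — v sees both w and y.
Valid on: F2.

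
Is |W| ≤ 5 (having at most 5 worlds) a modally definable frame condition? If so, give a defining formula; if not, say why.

Any modally definable frame class is closed under disjoint unions.
Any modal formula valid on each of 6 disjoint one-world frames is valid on their disjoint union (validity is preserved under disjoint unions). Each one-world frame has |W|=1≤5, but the union has |W|=6.
Hence having at most 5 worlds is not modally definable.

No — not modally definable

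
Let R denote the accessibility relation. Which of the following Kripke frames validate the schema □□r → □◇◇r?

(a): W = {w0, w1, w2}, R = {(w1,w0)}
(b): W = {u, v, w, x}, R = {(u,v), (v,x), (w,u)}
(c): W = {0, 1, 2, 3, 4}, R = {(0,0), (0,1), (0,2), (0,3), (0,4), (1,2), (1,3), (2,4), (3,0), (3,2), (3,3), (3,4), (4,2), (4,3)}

(c)

This is the axiom for a generalized confluence (Geach) condition; its first-order frame correspondent is ∀x ∀z (xRz → ∃w (xR²w ∧ zR²w)).
(a): fails — w1Rw0 but no w with w1R²w and w0R²w.
(b): fails — uRv but no t with uR²t and vR²t.
(c): condition met.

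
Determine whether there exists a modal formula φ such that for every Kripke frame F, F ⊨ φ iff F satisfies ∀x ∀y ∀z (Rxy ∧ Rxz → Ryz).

Definable; ◇p → □◇p defines it

Yes: it is the Euclidean property, defined by the 5 schema ◇p → □◇p.
Suppose ◇p→□◇p is valid. Take Rxy, Rxz and set V(p)={y}. Then ◇p at x, so □◇p at x, so ◇p at z, so some w with Rzw has p; w=y, i.e. Rzy. By symmetry of the argument, Ryz.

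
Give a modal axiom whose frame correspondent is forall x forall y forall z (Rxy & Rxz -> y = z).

◇r → □r

This is partial functionality; the standard corresponding axiom is CD: ◇r → □r.
Suppose ◇r→□r is valid. Take Rxy, Rxz and set V(r)={y}. Then ◇r at x, so □r at x, so r at z, i.e. z=y.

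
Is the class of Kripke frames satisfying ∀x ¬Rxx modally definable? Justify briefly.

Any modally definable frame class is closed under surjective bounded morphisms.
The 4-cycle (worlds a,b,c,d with a→b→c→d→a) is irreflexive, and the map sending every world to a single reflexive point • is a surjective bounded morphism (forth: every edge maps to (•,•); back: every world has a successor). So any modal formula valid on the 4-cycle is also valid on the reflexive point, which is not irreflexive.
So the class is not modally definable.

No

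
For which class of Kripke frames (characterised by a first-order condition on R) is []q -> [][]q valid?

transitivity

Suppose □q→□□q is valid. Take Rxy, Ryz and set V(q)={w : Rxw}. Then □q at x, so □□q at x, so □q at y, so q at z, i.e. Rxz.
Conversely, on a frame with transitivity the schema holds at every world under every valuation.
Frame condition: forall x forall y forall z (Rxy & Ryz -> Rxz).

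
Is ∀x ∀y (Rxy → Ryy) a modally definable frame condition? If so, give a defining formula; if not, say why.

The condition is shift-reflexivity. A defining modal formula is □(□p → p).
Suppose □(□p→p) is valid. Take Rxy and set V(p)={w : Ryw}. Then at y, □p holds; since □(□p→p) at x, □p→p at y, so p at y, i.e. Ryy.

Definable; □(□p → p) defines it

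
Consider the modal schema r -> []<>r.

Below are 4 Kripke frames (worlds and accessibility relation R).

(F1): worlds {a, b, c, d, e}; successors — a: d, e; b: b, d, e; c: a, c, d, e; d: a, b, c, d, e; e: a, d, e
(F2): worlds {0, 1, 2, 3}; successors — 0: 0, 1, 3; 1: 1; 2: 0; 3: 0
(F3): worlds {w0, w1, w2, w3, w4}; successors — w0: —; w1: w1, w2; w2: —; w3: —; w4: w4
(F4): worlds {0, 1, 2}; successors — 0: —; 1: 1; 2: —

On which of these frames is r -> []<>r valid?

The schema corresponds to symmetry: forall x forall y (Rxy -> Ryx).
(F1): fails — Rce but not Rec.
(F2): fails — R01 but not R10.
(F3): fails — Rw1w2 but not Rw2w1.
(F4): satisfies the condition.
Valid on: (F4).

(F4)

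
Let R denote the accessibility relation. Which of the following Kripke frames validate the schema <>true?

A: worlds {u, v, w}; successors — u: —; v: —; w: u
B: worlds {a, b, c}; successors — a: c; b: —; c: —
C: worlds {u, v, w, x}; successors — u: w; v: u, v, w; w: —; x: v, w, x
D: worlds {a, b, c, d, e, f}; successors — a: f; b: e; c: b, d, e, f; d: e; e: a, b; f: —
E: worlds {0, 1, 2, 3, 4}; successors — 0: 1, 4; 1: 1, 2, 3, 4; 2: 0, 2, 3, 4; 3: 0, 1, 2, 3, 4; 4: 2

This is the axiom for seriality; its first-order frame correspondent is forall x exists y Rxy.
A: fails — world u has no successor.
B: fails — world b has no successor.
C: fails — world w has no successor.
D: fails — world f has no successor.
E: satisfies the condition.

E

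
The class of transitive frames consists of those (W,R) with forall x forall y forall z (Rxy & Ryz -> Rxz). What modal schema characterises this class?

□r → □□r

This is transitivity; the standard corresponding axiom is 4: □r → □□r.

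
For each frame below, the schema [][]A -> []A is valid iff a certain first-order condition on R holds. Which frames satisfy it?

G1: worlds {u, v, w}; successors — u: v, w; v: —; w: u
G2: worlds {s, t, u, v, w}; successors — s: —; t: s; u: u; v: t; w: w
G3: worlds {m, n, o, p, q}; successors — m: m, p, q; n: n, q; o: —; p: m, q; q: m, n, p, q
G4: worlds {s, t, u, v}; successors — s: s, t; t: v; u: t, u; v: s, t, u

The schema corresponds to density: forall x forall y (Rxy -> exists z (Rxz & Rzy)).
G1: fails — Ruv but no z with Ruz and Rzv.
G2: fails — Rvt but no z with Rvz and Rzt.
G3: condition met.
G4: fails — Rtv but no z with Rtz and Rzv.
Valid on: G3.

G3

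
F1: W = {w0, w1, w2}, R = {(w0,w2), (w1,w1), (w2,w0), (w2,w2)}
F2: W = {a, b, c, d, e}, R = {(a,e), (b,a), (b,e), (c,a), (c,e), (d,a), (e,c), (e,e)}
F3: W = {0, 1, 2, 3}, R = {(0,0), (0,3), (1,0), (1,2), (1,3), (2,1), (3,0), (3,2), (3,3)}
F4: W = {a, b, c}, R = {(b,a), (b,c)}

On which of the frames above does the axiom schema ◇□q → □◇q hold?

F1, F2

The schema corresponds to convergence: ∀x ∀y ∀z (Rxy ∧ Rxz → ∃w (Ryw ∧ Rzw)).
F1: satisfies the condition.
F2: satisfies the condition.
F3: fails — R10 and R12 but 0 and 2 have no common successor.
F4: fails — Rba and Rba but a and a have no common successor.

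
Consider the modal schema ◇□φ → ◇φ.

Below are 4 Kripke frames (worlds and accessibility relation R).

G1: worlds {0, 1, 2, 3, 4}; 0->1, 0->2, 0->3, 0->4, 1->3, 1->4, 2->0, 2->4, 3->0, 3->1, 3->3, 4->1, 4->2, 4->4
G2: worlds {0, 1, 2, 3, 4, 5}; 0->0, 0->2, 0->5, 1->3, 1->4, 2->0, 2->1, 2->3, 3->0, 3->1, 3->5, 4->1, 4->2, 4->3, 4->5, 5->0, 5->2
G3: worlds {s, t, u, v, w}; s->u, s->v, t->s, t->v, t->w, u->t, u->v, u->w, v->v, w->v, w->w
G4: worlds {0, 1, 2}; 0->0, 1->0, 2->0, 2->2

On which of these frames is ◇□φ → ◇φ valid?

G1, G3, G4

This is the axiom for a generalized confluence (Geach) condition; its first-order frame correspondent is ∀x ∀y (xRy → ∃w (yRw ∧ xRw)).
G1: ✓.
G2: fails — 1R3 but no w with 3Rw and 1Rw.
G3: ✓.
G4: ✓.
Valid on: G1, G3, G4.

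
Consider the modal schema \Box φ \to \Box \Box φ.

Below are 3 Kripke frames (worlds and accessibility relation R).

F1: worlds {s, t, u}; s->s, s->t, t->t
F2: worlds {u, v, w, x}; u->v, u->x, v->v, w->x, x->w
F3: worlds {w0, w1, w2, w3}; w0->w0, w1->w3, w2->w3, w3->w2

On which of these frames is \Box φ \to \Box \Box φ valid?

Frame correspondent (Sahlqvist): \forall x \forall y \forall z (Rxy \wedge Ryz \to Rxz) — i.e. transitivity.
F1: satisfies the condition.
F2: fails — Rxw and Rwx but not Rxx.
F3: fails — Rw3w2 and Rw2w3 but not Rw3w3.
Valid on: F1.

F1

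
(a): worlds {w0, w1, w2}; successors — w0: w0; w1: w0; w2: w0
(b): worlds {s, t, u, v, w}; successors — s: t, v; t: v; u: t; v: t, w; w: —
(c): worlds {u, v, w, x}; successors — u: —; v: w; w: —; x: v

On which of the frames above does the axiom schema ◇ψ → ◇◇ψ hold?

The schema corresponds to a generalized confluence (Geach) condition: ∀x ∀y (xRy → ∃w (y = w ∧ xR²w)).
(a): condition met.
(b): fails — tRv but no w* with v=w* and tR²w*.
(c): fails — vRw but no t with w=t and vR²t.

(a)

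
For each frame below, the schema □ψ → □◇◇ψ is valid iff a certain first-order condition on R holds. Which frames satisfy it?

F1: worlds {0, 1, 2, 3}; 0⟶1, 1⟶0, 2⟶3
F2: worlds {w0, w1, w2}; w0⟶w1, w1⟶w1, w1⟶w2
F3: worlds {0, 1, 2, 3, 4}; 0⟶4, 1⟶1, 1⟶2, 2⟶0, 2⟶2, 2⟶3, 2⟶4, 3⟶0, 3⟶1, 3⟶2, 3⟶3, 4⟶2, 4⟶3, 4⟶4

The schema corresponds to a generalized confluence (Geach) condition: ∀x ∀z (xRz → ∃w (xRw ∧ zR²w)).
F1: fails — 2R3 but no w with 2Rw and 3R²w.
F2: fails — w1Rw2 but no w with w1Rw and w2R²w.
F3: satisfies the condition.
Valid on: F3.

F3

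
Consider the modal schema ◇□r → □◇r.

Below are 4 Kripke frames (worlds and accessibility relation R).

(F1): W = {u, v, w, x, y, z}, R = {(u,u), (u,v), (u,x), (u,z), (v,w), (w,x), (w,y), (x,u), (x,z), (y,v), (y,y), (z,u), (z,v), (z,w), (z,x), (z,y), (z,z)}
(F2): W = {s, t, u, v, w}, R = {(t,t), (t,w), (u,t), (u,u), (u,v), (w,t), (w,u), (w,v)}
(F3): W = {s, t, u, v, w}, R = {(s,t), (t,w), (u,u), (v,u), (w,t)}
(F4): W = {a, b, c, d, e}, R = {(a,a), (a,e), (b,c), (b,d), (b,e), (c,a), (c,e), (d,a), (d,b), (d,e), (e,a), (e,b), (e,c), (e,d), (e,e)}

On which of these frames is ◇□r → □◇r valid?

(F3), (F4)

This is the axiom for convergence; its first-order frame correspondent is ∀x ∀y ∀z (Rxy ∧ Rxz → ∃w (Ryw ∧ Rzw)).
(F1): fails — Ruv and Ruu but v and u have no common successor.
(F2): fails — Ruv and Ruv but v and v have no common successor.
(F3): holds.
(F4): holds.
Valid on: (F3), (F4).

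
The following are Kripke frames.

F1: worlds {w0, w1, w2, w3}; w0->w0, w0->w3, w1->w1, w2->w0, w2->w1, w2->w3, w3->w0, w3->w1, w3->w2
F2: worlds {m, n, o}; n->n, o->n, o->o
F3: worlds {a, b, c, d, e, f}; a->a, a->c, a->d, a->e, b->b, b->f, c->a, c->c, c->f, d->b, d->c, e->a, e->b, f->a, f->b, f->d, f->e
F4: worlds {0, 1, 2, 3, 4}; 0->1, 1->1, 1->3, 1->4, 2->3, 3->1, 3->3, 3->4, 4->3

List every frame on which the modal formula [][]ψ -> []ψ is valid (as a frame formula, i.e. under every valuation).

F2, F3, F4

Frame correspondent (Sahlqvist): forall x forall y (Rxy -> exists z (Rxz & Rzy)) — i.e. density.
F1: fails — Rw3w2 but no z with Rw3z and Rzw2.
F2: ✓.
F3: ✓.
F4: ✓.
Valid on: F2, F3, F4.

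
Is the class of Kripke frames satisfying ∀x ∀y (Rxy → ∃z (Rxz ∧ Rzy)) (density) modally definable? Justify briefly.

The condition is density. A defining modal formula is □□r → □r.
Suppose □□r→□r is valid. Take Rxy and set V(r)={w : xR²w}. Then □□r at x, so □r at x, so r at y, i.e. ∃z(Rxz∧Rzy).

Yes, by □□r → □r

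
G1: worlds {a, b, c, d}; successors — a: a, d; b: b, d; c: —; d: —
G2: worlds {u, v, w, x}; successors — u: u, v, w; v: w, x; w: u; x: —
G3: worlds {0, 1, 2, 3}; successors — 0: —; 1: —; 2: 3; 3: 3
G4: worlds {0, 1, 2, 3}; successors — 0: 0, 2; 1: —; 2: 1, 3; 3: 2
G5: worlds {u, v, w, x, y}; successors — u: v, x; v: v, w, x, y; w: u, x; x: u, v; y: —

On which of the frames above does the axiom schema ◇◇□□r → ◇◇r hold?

Frame correspondent (Sahlqvist): ∀x ∀y (xR²y → ∃w (yR²w ∧ xR²w)) — i.e. a generalized confluence (Geach) condition.
G1: fails — aR²d but no w with dR²w and aR²w.
G2: fails — uR²x but no t with xR²t and uR²t.
G3: ✓.
G4: fails — 0R²1 but no w with 1R²w and 0R²w.
G5: fails — uR²y but no t with yR²t and uR²t.

G3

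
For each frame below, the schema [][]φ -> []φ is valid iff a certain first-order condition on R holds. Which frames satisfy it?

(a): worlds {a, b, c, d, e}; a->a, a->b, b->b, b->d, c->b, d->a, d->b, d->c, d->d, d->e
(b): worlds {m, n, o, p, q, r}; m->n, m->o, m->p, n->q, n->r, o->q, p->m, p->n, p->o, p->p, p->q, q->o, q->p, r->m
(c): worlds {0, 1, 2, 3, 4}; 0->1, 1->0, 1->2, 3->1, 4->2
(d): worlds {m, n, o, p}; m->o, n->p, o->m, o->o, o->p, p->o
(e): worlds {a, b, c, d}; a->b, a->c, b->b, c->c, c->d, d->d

Frame correspondent (Sahlqvist): forall x forall y (Rxy -> exists z (Rxz & Rzy)) — i.e. density.
(a): satisfies the condition.
(b): fails — Rnr but no z with Rnz and Rzr.
(c): fails — R10 but no z with R1z and Rz0.
(d): fails — Rnp but no z with Rnz and Rzp.
(e): satisfies the condition.

(a), (e)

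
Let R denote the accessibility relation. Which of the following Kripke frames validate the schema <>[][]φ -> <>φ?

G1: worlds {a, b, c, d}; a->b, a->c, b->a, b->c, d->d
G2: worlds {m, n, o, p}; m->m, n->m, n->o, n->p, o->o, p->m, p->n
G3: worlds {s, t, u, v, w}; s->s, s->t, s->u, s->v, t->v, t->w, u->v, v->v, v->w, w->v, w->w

The schema corresponds to a generalized confluence (Geach) condition: forall x forall y (xRy -> exists w (y R^2 w & xRw)).
G1: fails — aRc but no w with cR²w and aRw.
G2: condition met.
G3: condition met.

G2, G3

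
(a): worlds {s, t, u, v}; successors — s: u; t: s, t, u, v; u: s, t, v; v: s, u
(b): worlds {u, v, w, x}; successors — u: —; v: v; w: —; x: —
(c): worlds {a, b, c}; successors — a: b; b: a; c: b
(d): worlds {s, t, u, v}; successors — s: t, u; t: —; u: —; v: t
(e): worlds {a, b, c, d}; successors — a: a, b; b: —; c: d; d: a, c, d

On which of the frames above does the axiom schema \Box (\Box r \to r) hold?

This is the axiom for shift-reflexivity; its first-order frame correspondent is \forall x \forall y (Rxy \to Ryy).
(a): fails — Ruv but not Rvv.
(b): satisfies the condition.
(c): fails — Rab but not Rbb.
(d): fails — Rsu but not Ruu.
(e): fails — Rdc but not Rcc.
Valid on: (b).

(b)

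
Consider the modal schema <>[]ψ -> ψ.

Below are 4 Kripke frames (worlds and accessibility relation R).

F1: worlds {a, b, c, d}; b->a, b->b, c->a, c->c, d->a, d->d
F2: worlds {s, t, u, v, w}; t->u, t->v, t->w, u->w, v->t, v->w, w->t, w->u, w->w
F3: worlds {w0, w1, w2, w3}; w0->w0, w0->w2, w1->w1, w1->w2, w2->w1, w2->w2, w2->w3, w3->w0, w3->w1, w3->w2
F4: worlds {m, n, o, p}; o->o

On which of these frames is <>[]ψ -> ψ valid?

F4

This is the axiom for symmetry; its first-order frame correspondent is forall x forall y (Rxy -> Ryx).
F1: fails — Rba but not Rab.
F2: fails — Rvw but not Rwv.
F3: fails — Rw3w1 but not Rw1w3.
F4: satisfies the condition.
Valid on: F4.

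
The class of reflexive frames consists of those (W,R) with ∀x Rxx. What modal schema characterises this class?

□r → r

A defining formula is □r → r (the T axiom).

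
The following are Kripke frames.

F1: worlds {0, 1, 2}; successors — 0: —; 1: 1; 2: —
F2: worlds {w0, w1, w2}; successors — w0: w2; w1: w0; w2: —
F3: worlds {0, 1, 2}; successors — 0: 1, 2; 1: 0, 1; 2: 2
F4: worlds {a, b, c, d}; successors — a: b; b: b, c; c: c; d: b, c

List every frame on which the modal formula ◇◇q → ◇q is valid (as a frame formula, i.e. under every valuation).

F1

Frame correspondent (Sahlqvist): ∀x ∀y ∀z (Rxy ∧ Ryz → Rxz) — i.e. transitivity.
F1: ✓.
F2: fails — Rw1w0 and Rw0w2 but not Rw1w2.
F3: fails — R10 and R02 but not R12.
F4: fails — Rab and Rbc but not Rac.
Valid on: F1.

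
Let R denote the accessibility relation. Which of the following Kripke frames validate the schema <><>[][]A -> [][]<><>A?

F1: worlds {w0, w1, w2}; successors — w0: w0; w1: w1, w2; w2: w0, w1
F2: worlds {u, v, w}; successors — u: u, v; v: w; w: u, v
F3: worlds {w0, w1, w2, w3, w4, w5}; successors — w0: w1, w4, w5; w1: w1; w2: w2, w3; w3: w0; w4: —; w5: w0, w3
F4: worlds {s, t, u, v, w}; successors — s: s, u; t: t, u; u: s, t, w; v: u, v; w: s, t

This is the axiom for a generalized confluence (Geach) condition; its first-order frame correspondent is forall x forall y forall z ((x R^2 y & x R^2 z) -> exists w (y R^2 w & z R^2 w)).
F1: ✓.
F2: ✓.
F3: fails — w2R²w2, w2R²w3 but no w with w2R²w and w3R²w.
F4: ✓.

F1, F2, F4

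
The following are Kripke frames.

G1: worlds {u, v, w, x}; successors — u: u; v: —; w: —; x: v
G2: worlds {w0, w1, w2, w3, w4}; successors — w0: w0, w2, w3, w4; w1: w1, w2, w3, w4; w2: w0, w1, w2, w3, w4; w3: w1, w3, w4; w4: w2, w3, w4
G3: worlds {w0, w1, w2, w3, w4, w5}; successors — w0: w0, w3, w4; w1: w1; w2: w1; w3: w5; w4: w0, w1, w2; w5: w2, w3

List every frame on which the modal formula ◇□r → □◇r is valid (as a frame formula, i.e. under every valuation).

The schema corresponds to convergence: ∀x ∀y ∀z (Rxy ∧ Rxz → ∃w (Ryw ∧ Rzw)).
G1: fails — Rxv and Rxv but v and v have no common successor.
G2: ✓.
G3: fails — Rw0w4 and Rw0w3 but w4 and w3 have no common successor.
Valid on: G2.

G2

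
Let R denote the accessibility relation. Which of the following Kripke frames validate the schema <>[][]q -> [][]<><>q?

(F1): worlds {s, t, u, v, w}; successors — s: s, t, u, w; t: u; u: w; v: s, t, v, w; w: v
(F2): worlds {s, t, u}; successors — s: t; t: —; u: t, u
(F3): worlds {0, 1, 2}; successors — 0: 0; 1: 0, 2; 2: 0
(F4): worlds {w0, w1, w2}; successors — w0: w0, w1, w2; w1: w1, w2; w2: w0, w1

The schema corresponds to a generalized confluence (Geach) condition: forall x forall y forall z ((xRy & x R^2 z) -> exists w (y R^2 w & z R^2 w)).
(F1): fails — sRt, sR²u but no w* with tR²w* and uR²w*.
(F2): fails — uRt, uR²t but no w with tR²w and tR²w.
(F3): satisfies the condition.
(F4): satisfies the condition.
Valid on: (F3), (F4).

(F3), (F4)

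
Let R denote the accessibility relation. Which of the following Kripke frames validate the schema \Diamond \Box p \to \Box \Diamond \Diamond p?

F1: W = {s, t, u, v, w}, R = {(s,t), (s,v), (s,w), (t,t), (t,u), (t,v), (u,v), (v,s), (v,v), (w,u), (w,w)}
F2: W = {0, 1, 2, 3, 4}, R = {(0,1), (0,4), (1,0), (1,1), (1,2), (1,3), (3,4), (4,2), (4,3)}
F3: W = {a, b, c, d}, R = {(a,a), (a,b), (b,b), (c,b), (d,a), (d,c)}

F3

This is the axiom for a generalized confluence (Geach) condition; its first-order frame correspondent is \forall x \forall y \forall z ((xRy \wedge xRz) \to \exists w (yRw \wedge z R^2 w)).
F1: fails — wRw, wRu but no w* with wRw* and uR²w*.
F2: fails — 0R1, 0R4 but no w with 1Rw and 4R²w.
F3: holds.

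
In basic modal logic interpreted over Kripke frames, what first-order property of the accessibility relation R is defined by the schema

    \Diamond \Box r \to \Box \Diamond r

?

convergence: \forall x \forall y \forall z (Rxy \wedge Rxz \to \exists w (Ryw \wedge Rzw))

Suppose ◇□r→□◇r is valid. Take Rxy, Rxz and set V(r)={w : Ryw}. Then □r at y so ◇□r at x, so □◇r at x, so ◇r at z, giving w with Rzw and Ryw.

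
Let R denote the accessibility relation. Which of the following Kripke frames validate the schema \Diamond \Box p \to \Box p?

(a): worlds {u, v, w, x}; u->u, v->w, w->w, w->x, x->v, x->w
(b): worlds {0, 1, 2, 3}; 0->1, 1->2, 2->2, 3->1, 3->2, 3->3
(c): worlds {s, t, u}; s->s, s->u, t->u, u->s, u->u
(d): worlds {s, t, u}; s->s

The schema corresponds to the Euclidean property: \forall x \forall y \forall z (Rxy \wedge Rxz \to Ryz).
(a): fails — Rwx and Rwx but not Rxx.
(b): fails — R01 and R01 but not R11.
(c): satisfies the condition.
(d): satisfies the condition.
Valid on: (c), (d).

(c), (d)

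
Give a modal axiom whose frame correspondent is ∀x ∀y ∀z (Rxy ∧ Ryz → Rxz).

This is transitivity; the standard corresponding axiom is 4: □p → □□p.
Suppose □p→□□p is valid. Take Rxy, Ryz and set V(p)={w : Rxw}. Then □p at x, so □□p at x, so □p at y, so p at z, i.e. Rxz.

□p → □□p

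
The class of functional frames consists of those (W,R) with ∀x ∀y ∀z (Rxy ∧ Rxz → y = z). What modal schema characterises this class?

A defining formula is ◇s → □s (the CD axiom).
Suppose ◇s→□s is valid. Take Rxy, Rxz and set V(s)={y}. Then ◇s at x, so □s at x, so s at z, i.e. z=y.

◇s → □s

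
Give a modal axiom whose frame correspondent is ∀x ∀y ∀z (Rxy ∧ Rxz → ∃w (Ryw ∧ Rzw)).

◇□ψ → □◇ψ

The condition is convergence. The .2 schema ◇□ψ → □◇ψ defines it.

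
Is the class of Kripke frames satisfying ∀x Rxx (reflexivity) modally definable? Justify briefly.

Yes: it is reflexivity, defined by the T schema □r → r.

Yes, by □r → r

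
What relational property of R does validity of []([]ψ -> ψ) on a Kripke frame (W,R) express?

Suppose □(□ψ→ψ) is valid. Take Rxy and set V(ψ)={w : Ryw}. Then at y, □ψ holds; since □(□ψ→ψ) at x, □ψ→ψ at y, so ψ at y, i.e. Ryy.
The converse is a direct semantic check.
Frame condition: forall x forall y (Rxy -> Ryy).

Shift-reflexivity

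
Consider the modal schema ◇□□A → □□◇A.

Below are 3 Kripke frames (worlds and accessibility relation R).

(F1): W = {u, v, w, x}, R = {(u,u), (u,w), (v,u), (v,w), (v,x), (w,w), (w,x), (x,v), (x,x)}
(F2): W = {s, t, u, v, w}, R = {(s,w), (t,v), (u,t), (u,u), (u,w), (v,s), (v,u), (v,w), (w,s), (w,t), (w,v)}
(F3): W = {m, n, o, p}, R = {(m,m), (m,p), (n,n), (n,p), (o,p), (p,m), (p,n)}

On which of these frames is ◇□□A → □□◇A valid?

Frame correspondent (Sahlqvist): ∀x ∀y ∀z ((xRy ∧ xR²z) → ∃w (yR²w ∧ zRw)) — i.e. a generalized confluence (Geach) condition.
(F1): ✓.
(F2): fails — uRt, uR²t but no w* with tR²w* and tRw*.
(F3): ✓.
Valid on: (F1), (F3).

(F1), (F3)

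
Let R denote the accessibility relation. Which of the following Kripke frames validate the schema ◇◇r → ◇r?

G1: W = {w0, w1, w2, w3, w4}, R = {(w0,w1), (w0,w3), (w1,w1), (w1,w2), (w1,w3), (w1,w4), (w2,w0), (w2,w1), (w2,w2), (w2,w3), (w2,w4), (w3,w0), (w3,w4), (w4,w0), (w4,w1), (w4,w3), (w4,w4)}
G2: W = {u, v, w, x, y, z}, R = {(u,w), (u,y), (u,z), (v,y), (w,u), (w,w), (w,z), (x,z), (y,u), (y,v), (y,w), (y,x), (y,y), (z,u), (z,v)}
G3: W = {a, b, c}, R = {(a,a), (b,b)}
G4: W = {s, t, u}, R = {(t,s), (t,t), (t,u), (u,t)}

G3

This is the axiom for transitivity; its first-order frame correspondent is ∀x ∀y ∀z (Rxy ∧ Ryz → Rxz).
G1: fails — Rw1w2 and Rw2w0 but not Rw1w0.
G2: fails — Ruz and Rzv but not Ruv.
G3: satisfies the condition.
G4: fails — Rut and Rtu but not Ruu.
Valid on: G3.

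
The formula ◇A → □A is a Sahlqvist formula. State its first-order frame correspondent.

Partial functionality

This is the CD axiom.
It corresponds to partial functionality: ∀x ∀y ∀z (Rxy ∧ Rxz → y = z).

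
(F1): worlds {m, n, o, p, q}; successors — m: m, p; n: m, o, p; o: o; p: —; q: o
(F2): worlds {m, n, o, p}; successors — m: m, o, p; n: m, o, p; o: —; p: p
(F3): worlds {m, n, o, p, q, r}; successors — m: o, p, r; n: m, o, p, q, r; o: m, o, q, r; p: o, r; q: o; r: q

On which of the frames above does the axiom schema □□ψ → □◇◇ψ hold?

This is the axiom for a generalized confluence (Geach) condition; its first-order frame correspondent is ∀x ∀z (xRz → ∃w (xR²w ∧ zR²w)).
(F1): fails — mRp but no w with mR²w and pR²w.
(F2): fails — mRo but no w with mR²w and oR²w.
(F3): condition met.
Valid on: (F3).

(F3)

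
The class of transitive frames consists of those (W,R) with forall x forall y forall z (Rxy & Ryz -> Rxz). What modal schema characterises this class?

□s → □□s

A defining formula is □s → □□s (the 4 axiom).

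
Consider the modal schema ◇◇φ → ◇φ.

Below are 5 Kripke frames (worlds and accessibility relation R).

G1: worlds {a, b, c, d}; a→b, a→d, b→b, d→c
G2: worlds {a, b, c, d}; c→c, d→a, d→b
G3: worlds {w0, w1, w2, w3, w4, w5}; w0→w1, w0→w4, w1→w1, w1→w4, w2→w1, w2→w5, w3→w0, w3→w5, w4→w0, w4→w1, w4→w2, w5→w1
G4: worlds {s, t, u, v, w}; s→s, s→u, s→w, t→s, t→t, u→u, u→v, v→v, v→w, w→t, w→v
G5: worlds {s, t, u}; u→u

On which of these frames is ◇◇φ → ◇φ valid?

The schema corresponds to transitivity: ∀x ∀y ∀z (Rxy ∧ Ryz → Rxz).
G1: fails — Rad and Rdc but not Rac.
G2: ✓.
G3: fails — Rw0w4 and Rw4w0 but not Rw0w0.
G4: fails — Ruv and Rvw but not Ruw.
G5: ✓.
Valid on: G2, G5.

G2, G5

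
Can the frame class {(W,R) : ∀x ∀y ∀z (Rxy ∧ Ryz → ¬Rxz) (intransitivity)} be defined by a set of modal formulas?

Modal frame validity is preserved under surjective bounded morphisms.
The 3-cycle (worlds s,t,u with s→t→u→s) is intransitive. Mapping every world to a single reflexive point • is a surjective bounded morphism; the reflexive point is not intransitive (R••∧R•• but R••).
So the class is not modally definable.

No — not modally definable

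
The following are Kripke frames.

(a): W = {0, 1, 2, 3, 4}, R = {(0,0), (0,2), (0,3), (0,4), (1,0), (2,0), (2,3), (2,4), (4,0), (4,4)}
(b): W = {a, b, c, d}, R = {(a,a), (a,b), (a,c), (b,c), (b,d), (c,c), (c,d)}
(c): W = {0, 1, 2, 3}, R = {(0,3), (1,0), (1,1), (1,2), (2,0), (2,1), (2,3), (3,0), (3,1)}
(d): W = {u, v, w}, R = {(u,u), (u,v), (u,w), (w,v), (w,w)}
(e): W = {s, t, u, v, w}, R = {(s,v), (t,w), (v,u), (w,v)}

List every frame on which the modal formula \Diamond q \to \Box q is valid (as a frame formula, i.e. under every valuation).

(e)

Frame correspondent (Sahlqvist): \forall x \forall y \forall z (Rxy \wedge Rxz \to y = z) — i.e. partial functionality.
(a): fails — 0 sees both 0 and 2.
(b): fails — a sees both a and b.
(c): fails — 1 sees both 0 and 1.
(d): fails — u sees both u and v.
(e): condition met.
Valid on: (e).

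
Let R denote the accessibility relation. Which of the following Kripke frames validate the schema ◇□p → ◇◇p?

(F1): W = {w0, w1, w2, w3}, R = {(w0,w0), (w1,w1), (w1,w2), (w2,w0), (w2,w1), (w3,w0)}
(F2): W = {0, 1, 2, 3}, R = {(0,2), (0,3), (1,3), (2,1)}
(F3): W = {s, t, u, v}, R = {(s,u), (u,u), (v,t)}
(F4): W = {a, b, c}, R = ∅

(F1), (F4)

The schema corresponds to a generalized confluence (Geach) condition: ∀x ∀y (xRy → ∃w (yRw ∧ xR²w)).
(F1): condition met.
(F2): fails — 0R3 but no w with 3Rw and 0R²w.
(F3): fails — vRt but no w with tRw and vR²w.
(F4): condition met.
Valid on: (F1), (F4).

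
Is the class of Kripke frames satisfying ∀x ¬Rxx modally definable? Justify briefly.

Modal frame validity is preserved under surjective bounded morphisms.
The 5-cycle (worlds s,t,u,v,w with s→t→u→v→w→s) is irreflexive, and the map sending every world to a single reflexive point • is a surjective bounded morphism (forth: every edge maps to (•,•); back: every world has a successor). So any modal formula valid on the 5-cycle is also valid on the reflexive point, which is not irreflexive.
So the class is not modally definable.

No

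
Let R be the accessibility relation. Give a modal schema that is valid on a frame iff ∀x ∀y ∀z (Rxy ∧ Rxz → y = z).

◇q → □q

The condition is partial functionality. The CD schema ◇q → □q defines it.
Suppose ◇q→□q is valid. Take Rxy, Rxz and set V(q)={y}. Then ◇q at x, so □q at x, so q at z, i.e. z=y.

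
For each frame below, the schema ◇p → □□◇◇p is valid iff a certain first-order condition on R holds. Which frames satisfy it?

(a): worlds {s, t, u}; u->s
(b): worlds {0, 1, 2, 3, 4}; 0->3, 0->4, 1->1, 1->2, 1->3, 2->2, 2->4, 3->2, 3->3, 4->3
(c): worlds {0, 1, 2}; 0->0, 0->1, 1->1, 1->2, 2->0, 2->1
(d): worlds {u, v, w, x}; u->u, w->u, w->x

(a), (c)

This is the axiom for a generalized confluence (Geach) condition; its first-order frame correspondent is ∀x ∀y ∀z ((xRy ∧ xR²z) → ∃w (y = w ∧ zR²w)).
(a): holds.
(b): fails — 1R1, 1R²2 but no w with 1=w and 2R²w.
(c): holds.
(d): fails — wRx, wR²u but no t with x=t and uR²t.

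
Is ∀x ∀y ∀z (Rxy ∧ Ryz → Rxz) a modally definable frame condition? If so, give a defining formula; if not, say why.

Yes: it is transitivity, defined by the 4 schema □r → □□r.

Definable; □r → □□r defines it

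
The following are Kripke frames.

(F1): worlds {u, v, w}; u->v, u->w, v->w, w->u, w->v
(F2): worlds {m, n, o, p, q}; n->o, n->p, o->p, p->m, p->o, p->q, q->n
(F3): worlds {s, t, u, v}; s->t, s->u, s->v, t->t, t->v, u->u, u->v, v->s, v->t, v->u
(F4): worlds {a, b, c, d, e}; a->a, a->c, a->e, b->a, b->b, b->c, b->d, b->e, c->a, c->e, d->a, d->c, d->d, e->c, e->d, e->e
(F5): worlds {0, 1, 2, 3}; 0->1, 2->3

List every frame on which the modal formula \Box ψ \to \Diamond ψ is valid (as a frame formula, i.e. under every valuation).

(F1), (F3), (F4)

The schema corresponds to seriality: \forall x \exists y Rxy.
(F1): satisfies the condition.
(F2): fails — world m has no successor.
(F3): satisfies the condition.
(F4): satisfies the condition.
(F5): fails — world 1 has no successor.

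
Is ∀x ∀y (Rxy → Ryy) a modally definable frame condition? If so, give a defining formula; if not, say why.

This is a Sahlqvist condition; the T□ axiom □(□q → q) defines it.
Suppose □(□q→q) is valid. Take Rxy and set V(q)={w : Ryw}. Then at y, □q holds; since □(□q→q) at x, □q→q at y, so q at y, i.e. Ryy.

Yes — defined by □(□q → q)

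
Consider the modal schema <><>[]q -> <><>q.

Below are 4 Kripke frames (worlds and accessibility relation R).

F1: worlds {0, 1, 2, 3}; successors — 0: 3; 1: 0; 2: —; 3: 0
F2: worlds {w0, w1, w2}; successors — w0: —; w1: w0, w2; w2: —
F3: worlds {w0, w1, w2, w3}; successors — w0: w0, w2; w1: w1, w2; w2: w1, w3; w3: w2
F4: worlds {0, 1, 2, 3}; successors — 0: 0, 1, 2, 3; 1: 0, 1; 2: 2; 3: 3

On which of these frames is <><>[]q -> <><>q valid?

F2, F4

Frame correspondent (Sahlqvist): forall x forall y (x R^2 y -> exists w (yRw & x R^2 w)) — i.e. a generalized confluence (Geach) condition.
F1: fails — 0R²0 but no w with 0Rw and 0R²w.
F2: holds.
F3: fails — w3R²w3 but no w with w3Rw and w3R²w.
F4: holds.
Valid on: F2, F4.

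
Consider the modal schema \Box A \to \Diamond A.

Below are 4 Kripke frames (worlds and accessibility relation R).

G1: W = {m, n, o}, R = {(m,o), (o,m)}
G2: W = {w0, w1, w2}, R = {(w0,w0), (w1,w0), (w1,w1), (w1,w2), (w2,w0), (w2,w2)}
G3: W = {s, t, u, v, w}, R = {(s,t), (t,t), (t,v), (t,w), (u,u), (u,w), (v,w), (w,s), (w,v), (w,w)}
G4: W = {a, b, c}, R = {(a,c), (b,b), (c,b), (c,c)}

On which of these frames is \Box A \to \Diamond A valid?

G2, G3, G4

The schema corresponds to seriality: \forall x \exists y Rxy.
G1: fails — world n has no successor.
G2: satisfies the condition.
G3: satisfies the condition.
G4: satisfies the condition.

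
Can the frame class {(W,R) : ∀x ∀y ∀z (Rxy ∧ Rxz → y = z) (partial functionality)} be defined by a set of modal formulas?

This is a Sahlqvist condition; the CD axiom ◇p → □p defines it.
Suppose ◇p→□p is valid. Take Rxy, Rxz and set V(p)={y}. Then ◇p at x, so □p at x, so p at z, i.e. z=y.

Yes — defined by ◇p → □p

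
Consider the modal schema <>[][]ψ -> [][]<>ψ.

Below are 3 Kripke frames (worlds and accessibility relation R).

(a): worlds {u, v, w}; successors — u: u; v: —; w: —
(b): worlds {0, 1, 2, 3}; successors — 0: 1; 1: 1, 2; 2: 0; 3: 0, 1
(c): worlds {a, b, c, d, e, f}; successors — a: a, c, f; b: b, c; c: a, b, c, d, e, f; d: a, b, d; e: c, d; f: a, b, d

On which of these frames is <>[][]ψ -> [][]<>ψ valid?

The schema corresponds to a generalized confluence (Geach) condition: forall x forall y forall z ((xRy & x R^2 z) -> exists w (y R^2 w & zRw)).
(a): ✓.
(b): fails — 1R2, 1R²2 but no w with 2R²w and 2Rw.
(c): ✓.
Valid on: (a), (c).

(a), (c)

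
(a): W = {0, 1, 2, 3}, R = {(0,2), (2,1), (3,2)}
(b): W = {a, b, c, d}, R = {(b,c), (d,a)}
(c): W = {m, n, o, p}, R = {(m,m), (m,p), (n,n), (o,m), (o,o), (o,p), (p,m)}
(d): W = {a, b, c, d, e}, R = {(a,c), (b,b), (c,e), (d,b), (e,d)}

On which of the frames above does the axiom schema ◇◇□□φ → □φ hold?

(b)

Frame correspondent (Sahlqvist): ∀x ∀y ∀z ((xR²y ∧ xRz) → ∃w (yR²w ∧ z = w)) — i.e. a generalized confluence (Geach) condition.
(a): fails — 0R²1, 0R2 but no w with 1R²w and 2=w.
(b): ✓.
(c): fails — oR²m, oRo but no w with mR²w and o=w.
(d): fails — aR²e, aRc but no w with eR²w and c=w.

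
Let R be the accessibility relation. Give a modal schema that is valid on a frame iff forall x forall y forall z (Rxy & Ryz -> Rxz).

□q → □□q

This is transitivity; the standard corresponding axiom is 4: □q → □□q.
Suppose □q→□□q is valid. Take Rxy, Ryz and set V(q)={w : Rxw}. Then □q at x, so □□q at x, so □q at y, so q at z, i.e. Rxz.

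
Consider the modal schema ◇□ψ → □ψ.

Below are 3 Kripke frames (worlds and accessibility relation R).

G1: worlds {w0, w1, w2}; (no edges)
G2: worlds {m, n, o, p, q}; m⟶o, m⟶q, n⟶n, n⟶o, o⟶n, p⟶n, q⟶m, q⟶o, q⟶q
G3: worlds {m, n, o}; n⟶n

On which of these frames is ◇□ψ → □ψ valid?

The schema corresponds to the Euclidean property: ∀x ∀y ∀z (Rxy ∧ Rxz → Ryz).
G1: condition met.
G2: fails — Rmo and Rmo but not Roo.
G3: condition met.
Valid on: G1, G3.

G1, G3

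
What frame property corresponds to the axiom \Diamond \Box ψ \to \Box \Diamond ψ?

Suppose ◇□ψ→□◇ψ is valid. Take Rxy, Rxz and set V(ψ)={w : Ryw}. Then □ψ at y so ◇□ψ at x, so □◇ψ at x, so ◇ψ at z, giving w with Rzw and Ryw.

convergence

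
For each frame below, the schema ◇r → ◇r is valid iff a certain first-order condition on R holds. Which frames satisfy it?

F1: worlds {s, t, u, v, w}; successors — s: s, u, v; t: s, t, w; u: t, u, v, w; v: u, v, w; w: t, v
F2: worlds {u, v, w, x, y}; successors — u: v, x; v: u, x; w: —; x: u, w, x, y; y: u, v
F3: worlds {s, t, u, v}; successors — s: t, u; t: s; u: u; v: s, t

F1, F2, F3

The schema corresponds to a generalized confluence (Geach) condition: ∀x ∀y (xRy → ∃w (y = w ∧ xRw)).
F1: holds.
F2: holds.
F3: holds.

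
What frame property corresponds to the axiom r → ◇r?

reflexivity: ∀x Rxx

This is frame-equivalent to □r → r (substitute ¬r for r and contrapose).
Suppose □r→r is valid. At any x set V(r)={w : Rxw}. Then □r holds at x, so r holds at x, i.e. Rxx.
Conversely, on a frame with reflexivity the schema holds at every world under every valuation.
So the correspondent is reflexivity.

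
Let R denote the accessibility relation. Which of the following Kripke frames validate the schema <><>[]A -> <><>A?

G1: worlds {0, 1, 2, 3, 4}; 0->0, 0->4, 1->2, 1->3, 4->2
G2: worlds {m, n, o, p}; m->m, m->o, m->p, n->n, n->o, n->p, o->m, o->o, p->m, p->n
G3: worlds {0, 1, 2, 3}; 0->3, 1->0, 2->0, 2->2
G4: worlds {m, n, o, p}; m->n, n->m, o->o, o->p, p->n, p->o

G2

The schema corresponds to a generalized confluence (Geach) condition: forall x forall y (x R^2 y -> exists w (yRw & x R^2 w)).
G1: fails — 0R²2 but no w with 2Rw and 0R²w.
G2: ✓.
G3: fails — 1R²3 but no w with 3Rw and 1R²w.
G4: fails — mR²m but no w with mRw and mR²w.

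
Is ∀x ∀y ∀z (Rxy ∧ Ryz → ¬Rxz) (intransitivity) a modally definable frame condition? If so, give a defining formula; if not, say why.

If a class were modally definable it would be closed under surjective bounded morphisms (Goldblatt–Thomason).
The 5-cycle (worlds 0,1,2,3,4 with 0→1→2→3→4→0) is intransitive. Mapping every world to a single reflexive point • is a surjective bounded morphism; the reflexive point is not intransitive (R••∧R•• but R••).
So the class is not modally definable.

No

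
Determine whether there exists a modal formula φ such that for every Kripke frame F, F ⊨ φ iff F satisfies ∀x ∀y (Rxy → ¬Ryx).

Any modally definable frame class is closed under surjective bounded morphisms.
The 4-cycle (worlds w0,w1,w2,w3 with w0→w1→w2→w3→w0) is asymmetric. Mapping every world to a single reflexive point • is a surjective bounded morphism, and the reflexive point is not asymmetric (R•• but asymmetry requires ¬R••).
So no modal formula (or set of formulas) defines exactly the asymmetric frames.

No — not modally definable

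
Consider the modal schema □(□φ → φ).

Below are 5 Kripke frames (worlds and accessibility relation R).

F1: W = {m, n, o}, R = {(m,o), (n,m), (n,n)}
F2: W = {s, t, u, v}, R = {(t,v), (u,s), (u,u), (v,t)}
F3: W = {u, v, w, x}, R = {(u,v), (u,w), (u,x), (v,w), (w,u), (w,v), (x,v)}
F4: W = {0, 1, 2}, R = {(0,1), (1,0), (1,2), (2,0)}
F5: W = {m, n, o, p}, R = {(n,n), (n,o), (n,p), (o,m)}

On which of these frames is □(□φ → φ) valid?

none

This is the axiom for shift-reflexivity; its first-order frame correspondent is ∀x ∀y (Rxy → Ryy).
F1: fails — Rnm but not Rmm.
F2: fails — Rus but not Rss.
F3: fails — Ruv but not Rvv.
F4: fails — R12 but not R22.
F5: fails — Rom but not Rmm.
Valid on no frame.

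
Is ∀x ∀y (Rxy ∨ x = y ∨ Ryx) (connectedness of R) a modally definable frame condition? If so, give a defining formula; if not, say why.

No — not modally definable

Any modally definable frame class is closed under disjoint unions.
Take 3 disjoint single-world reflexive frames: each is trivially connected, but their disjoint union has 3 worlds with no edge between distinct components, so it is not connected.
So no modal formula (or set of formulas) defines exactly the connected frames.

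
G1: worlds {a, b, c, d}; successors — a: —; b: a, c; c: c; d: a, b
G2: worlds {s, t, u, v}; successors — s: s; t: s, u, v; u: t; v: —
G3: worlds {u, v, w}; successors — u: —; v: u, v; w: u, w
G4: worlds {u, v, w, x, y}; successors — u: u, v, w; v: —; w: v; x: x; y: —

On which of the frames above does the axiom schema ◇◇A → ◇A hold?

The schema corresponds to transitivity: ∀x ∀y ∀z (Rxy ∧ Ryz → Rxz).
G1: fails — Rdb and Rbc but not Rdc.
G2: fails — Rut and Rtv but not Ruv.
G3: condition met.
G4: condition met.

G3, G4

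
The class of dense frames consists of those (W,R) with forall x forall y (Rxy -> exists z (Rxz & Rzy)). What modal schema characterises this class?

□□ψ → □ψ

The condition is density. The C4 schema □□ψ → □ψ defines it.
Suppose □□ψ→□ψ is valid. Take Rxy and set V(ψ)={w : xR²w}. Then □□ψ at x, so □ψ at x, so ψ at y, i.e. ∃z(Rxz∧Rzy).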